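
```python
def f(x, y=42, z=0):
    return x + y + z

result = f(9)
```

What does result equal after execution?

Step 1: f(9) uses defaults y = 42, z = 0.
Step 2: Returns 9 + 42 + 0 = 51.
Step 3: result = 51

The answer is 51.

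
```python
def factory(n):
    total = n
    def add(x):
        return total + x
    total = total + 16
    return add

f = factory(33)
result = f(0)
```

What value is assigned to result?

Step 1: factory(33) sets total = 33, then total = 33 + 16 = 49.
Step 2: Closures capture by reference, so add sees total = 49.
Step 3: f(0) returns 49 + 0 = 49

The answer is 49.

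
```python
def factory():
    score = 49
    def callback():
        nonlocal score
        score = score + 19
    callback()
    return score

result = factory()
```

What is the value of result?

Step 1: factory() sets score = 49.
Step 2: callback() uses nonlocal to modify score in factory's scope: score = 49 + 19 = 68.
Step 3: factory() returns the modified score = 68

The answer is 68.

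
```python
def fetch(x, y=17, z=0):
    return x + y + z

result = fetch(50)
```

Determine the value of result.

Step 1: fetch(50) uses defaults y = 17, z = 0.
Step 2: Returns 50 + 17 + 0 = 67.
Step 3: result = 67

The answer is 67.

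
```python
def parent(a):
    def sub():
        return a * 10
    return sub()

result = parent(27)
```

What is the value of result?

Step 1: parent(27) binds parameter a = 27.
Step 2: sub() accesses a = 27 from enclosing scope.
Step 3: result = 27 * 10 = 270

The answer is 270.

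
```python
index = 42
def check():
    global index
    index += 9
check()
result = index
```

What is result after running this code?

Step 1: index = 42 globally.
Step 2: check() modifies global index: index += 9 = 51.
Step 3: result = 51

The answer is 51.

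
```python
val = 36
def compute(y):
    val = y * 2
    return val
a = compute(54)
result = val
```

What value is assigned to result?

Step 1: Global val = 36.
Step 2: compute(54) creates local val = 54 * 2 = 108.
Step 3: Global val unchanged because no global keyword. result = 36

The answer is 36.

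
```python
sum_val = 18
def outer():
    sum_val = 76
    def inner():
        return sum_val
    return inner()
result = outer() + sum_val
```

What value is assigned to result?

Step 1: Global sum_val = 18. outer() shadows with sum_val = 76.
Step 2: inner() returns enclosing sum_val = 76. outer() = 76.
Step 3: result = 76 + global sum_val (18) = 94

The answer is 94.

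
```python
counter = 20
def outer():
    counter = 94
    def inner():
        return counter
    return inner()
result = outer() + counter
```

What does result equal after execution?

Step 1: Global counter = 20. outer() shadows with counter = 94.
Step 2: inner() returns enclosing counter = 94. outer() = 94.
Step 3: result = 94 + global counter (20) = 114

The answer is 114.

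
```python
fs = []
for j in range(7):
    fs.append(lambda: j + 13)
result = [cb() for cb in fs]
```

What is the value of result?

Step 1: All lambdas capture j by reference. After the loop, j = 6.
Step 2: Each call returns 6 + 13 = 19.
Step 3: result = [19, 19, 19, 19, 19, 19, 19]

The answer is [19, 19, 19, 19, 19, 19, 19].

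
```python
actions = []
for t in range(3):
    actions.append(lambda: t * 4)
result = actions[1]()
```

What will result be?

Step 1: All lambdas reference the same variable t (late binding).
Step 2: After the loop, t = 2. Every lambda returns t * 4.
Step 3: actions[1]() = 2 * 4 = 8

The answer is 8.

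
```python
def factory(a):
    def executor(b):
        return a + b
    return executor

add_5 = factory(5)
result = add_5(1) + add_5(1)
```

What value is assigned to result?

Step 1: add_5 captures a = 5.
Step 2: add_5(1) = 5 + 1 = 6, called twice.
Step 3: result = 6 + 6 = 12

The answer is 12.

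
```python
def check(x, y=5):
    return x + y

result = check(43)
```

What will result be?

Step 1: check(43) uses default y = 5.
Step 2: Returns 43 + 5 = 48.
Step 3: result = 48

The answer is 48.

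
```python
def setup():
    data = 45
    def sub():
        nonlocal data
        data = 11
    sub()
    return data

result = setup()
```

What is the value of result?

Step 1: setup() sets data = 45.
Step 2: sub() uses nonlocal to reassign data = 11.
Step 3: result = 11

The answer is 11.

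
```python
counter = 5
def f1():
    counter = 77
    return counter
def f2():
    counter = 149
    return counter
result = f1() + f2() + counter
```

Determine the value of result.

Step 1: Each function shadows global counter with its own local.
Step 2: f1() returns 77, f2() returns 149.
Step 3: Global counter = 5 is unchanged. result = 77 + 149 + 5 = 231

The answer is 231.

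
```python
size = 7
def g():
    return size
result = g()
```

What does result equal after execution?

Step 1: size = 7 is defined in the global scope.
Step 2: g() looks up size. No local size exists, so Python checks the global scope via LEGB rule and finds size = 7.
Step 3: result = 7

The answer is 7.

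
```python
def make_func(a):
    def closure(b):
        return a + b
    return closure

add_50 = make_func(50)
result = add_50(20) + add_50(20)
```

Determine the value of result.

Step 1: add_50 captures a = 50.
Step 2: add_50(20) = 50 + 20 = 70, called twice.
Step 3: result = 70 + 70 = 140

The answer is 140.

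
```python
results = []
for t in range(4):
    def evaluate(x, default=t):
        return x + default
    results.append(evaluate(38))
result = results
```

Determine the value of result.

Step 1: Default argument default=t is evaluated at function definition time.
Step 2: Each iteration creates evaluate with default = current t value.
Step 3: evaluate(38) returns 38 + default. results = [38, 39, 40, 41]

The answer is [38, 39, 40, 41].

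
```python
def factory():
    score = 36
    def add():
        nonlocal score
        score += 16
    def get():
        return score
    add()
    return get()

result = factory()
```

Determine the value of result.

Step 1: score = 36. add() modifies it via nonlocal, get() reads it.
Step 2: add() makes score = 36 + 16 = 52.
Step 3: get() returns 52. result = 52

The answer is 52.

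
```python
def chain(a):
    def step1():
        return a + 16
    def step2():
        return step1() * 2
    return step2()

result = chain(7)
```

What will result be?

Step 1: chain(7) captures a = 7.
Step 2: step2() calls step1() which returns 7 + 16 = 23.
Step 3: step2() returns 23 * 2 = 46

The answer is 46.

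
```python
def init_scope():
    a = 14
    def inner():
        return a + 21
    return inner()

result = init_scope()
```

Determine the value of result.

Step 1: init_scope() defines a = 14.
Step 2: inner() reads a = 14 from enclosing scope, returns 14 + 21 = 35.
Step 3: result = 35

The answer is 35.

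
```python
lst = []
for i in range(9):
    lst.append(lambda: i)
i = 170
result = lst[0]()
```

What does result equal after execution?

Step 1: Lambdas capture the variable i by reference, not by value.
Step 2: After the loop, i is reassigned to 170.
Step 3: lst[0]() looks up the current i = 170. result = 170

The answer is 170.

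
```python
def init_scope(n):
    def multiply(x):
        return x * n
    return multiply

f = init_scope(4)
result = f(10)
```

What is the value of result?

Step 1: init_scope(4) returns multiply closure with n = 4.
Step 2: f(10) computes 10 * 4 = 40.
Step 3: result = 40

The answer is 40.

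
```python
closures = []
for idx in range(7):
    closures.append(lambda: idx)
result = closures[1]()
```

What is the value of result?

Step 1: The loop creates 7 lambdas, all referencing the same variable idx.
Step 2: After the loop, idx = 6 (final value).
Step 3: closures[1]() looks up idx at call time and finds 6. This is the late binding gotcha. result = 6

The answer is 6.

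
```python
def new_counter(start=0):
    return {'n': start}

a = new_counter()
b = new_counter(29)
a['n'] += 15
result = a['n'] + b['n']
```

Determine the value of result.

Step 1: new_counter() returns a new dict each call (immutable default 0).
Step 2: a = {'n': 0}, b = {'n': 29}.
Step 3: a['n'] += 15 = 15. result = 15 + 29 = 44

The answer is 44.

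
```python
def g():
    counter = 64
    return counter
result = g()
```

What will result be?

Step 1: g() defines counter = 64 in its local scope.
Step 2: return counter finds the local variable counter = 64.
Step 3: result = 64

The answer is 64.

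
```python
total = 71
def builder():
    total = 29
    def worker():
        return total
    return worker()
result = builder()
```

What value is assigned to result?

Step 1: total = 71 globally, but builder() defines total = 29 locally.
Step 2: worker() looks up total. Not in local scope, so checks enclosing scope (builder) and finds total = 29.
Step 3: result = 29

The answer is 29.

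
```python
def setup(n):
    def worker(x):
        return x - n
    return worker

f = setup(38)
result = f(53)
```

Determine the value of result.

Step 1: setup(38) creates a closure capturing n = 38.
Step 2: f(53) computes 53 - 38 = 15.
Step 3: result = 15

The answer is 15.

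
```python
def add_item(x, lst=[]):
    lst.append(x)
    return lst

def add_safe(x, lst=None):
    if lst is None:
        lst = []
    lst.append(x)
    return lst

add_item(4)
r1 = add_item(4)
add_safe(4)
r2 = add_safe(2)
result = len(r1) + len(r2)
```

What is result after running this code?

Step 1: add_item shares mutable default: after 2 calls, lst = [4, 4], len = 2.
Step 2: add_safe creates fresh list each time: r2 = [2], len = 1.
Step 3: result = 2 + 1 = 3

The answer is 3.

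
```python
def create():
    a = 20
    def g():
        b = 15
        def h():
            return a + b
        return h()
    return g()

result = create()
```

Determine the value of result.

Step 1: create() defines a = 20. g() defines b = 15.
Step 2: h() accesses both from enclosing scopes: a = 20, b = 15.
Step 3: result = 20 + 15 = 35

The answer is 35.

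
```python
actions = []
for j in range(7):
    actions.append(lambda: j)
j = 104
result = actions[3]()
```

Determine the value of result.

Step 1: Lambdas capture the variable j by reference, not by value.
Step 2: After the loop, j is reassigned to 104.
Step 3: actions[3]() looks up the current j = 104. result = 104

The answer is 104.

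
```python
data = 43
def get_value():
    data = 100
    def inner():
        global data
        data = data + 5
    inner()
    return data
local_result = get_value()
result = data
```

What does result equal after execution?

Step 1: Global data = 43. get_value() creates local data = 100.
Step 2: inner() declares global data and adds 5: global data = 43 + 5 = 48.
Step 3: get_value() returns its local data = 100 (unaffected by inner).
Step 4: result = global data = 48

The answer is 48.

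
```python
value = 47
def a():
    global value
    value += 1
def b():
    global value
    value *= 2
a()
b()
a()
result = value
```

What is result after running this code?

Step 1: value = 47.
Step 2: a(): value = 47 + 1 = 48.
Step 3: b(): value = 48 * 2 = 96.
Step 4: a(): value = 96 + 1 = 97

The answer is 97.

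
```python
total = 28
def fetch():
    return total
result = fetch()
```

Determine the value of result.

Step 1: total = 28 is defined in the global scope.
Step 2: fetch() looks up total. No local total exists, so Python checks the global scope via LEGB rule and finds total = 28.
Step 3: result = 28

The answer is 28.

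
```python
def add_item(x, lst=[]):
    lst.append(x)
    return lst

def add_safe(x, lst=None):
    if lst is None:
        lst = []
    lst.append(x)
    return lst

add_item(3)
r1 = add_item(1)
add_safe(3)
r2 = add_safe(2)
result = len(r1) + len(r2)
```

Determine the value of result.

Step 1: add_item shares mutable default: after 2 calls, lst = [3, 1], len = 2.
Step 2: add_safe creates fresh list each time: r2 = [2], len = 1.
Step 3: result = 2 + 1 = 3

The answer is 3.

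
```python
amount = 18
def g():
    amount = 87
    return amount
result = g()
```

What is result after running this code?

Step 1: Global amount = 18.
Step 2: g() creates local amount = 87, shadowing the global.
Step 3: Returns local amount = 87. result = 87

The answer is 87.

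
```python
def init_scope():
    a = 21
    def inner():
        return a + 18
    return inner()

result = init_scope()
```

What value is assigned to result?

Step 1: init_scope() defines a = 21.
Step 2: inner() reads a = 21 from enclosing scope, returns 21 + 18 = 39.
Step 3: result = 39

The answer is 39.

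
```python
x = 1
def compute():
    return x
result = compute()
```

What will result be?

Step 1: x = 1 is defined in the global scope.
Step 2: compute() looks up x. No local x exists, so Python checks the global scope via LEGB rule and finds x = 1.
Step 3: result = 1

The answer is 1.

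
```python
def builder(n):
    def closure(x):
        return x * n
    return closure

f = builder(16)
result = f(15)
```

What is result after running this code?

Step 1: builder(16) creates a closure capturing n = 16.
Step 2: f(15) computes 15 * 16 = 240.
Step 3: result = 240

The answer is 240.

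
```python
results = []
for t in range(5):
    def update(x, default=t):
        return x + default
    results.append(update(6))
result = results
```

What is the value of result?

Step 1: Default argument default=t is evaluated at function definition time.
Step 2: Each iteration creates update with default = current t value.
Step 3: update(6) returns 6 + default. results = [6, 7, 8, 9, 10]

The answer is [6, 7, 8, 9, 10].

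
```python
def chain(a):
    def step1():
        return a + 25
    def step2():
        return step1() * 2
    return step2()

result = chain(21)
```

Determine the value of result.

Step 1: chain(21) captures a = 21.
Step 2: step2() calls step1() which returns 21 + 25 = 46.
Step 3: step2() returns 46 * 2 = 92

The answer is 92.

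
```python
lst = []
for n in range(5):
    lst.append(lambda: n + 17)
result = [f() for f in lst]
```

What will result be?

Step 1: All lambdas capture n by reference. After the loop, n = 4.
Step 2: Each call returns 4 + 17 = 21.
Step 3: result = [21, 21, 21, 21, 21]

The answer is [21, 21, 21, 21, 21].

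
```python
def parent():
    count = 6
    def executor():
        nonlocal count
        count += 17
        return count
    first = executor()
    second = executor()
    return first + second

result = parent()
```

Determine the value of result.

Step 1: count starts at 6.
Step 2: First call: count = 6 + 17 = 23, returns 23.
Step 3: Second call: count = 23 + 17 = 40, returns 40.
Step 4: result = 23 + 40 = 63

The answer is 63.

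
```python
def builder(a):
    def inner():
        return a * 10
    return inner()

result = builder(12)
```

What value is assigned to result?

Step 1: builder(12) binds parameter a = 12.
Step 2: inner() accesses a = 12 from enclosing scope.
Step 3: result = 12 * 10 = 120

The answer is 120.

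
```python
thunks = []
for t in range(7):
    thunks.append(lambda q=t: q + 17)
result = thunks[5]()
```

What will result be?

Step 1: Default argument q=t captures t's value at definition time.
Step 2: thunks[5] was defined when t = 5, so q defaults to 5.
Step 3: result = 5 + 17 = 22 (default arg fixes the late binding issue)

The answer is 22.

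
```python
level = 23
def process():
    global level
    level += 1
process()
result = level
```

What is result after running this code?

Step 1: level = 23 globally.
Step 2: process() modifies global level: level += 1 = 24.
Step 3: result = 24

The answer is 24.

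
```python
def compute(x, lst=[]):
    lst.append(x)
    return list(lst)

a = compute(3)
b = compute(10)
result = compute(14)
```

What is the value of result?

Step 1: Default list is shared. list() creates copies for return values.
Step 2: Internal list grows: [3] -> [3, 10] -> [3, 10, 14].
Step 3: result = [3, 10, 14]

The answer is [3, 10, 14].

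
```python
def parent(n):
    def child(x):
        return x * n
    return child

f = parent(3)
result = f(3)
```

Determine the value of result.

Step 1: parent(3) creates a closure capturing n = 3.
Step 2: f(3) computes 3 * 3 = 9.
Step 3: result = 9

The answer is 9.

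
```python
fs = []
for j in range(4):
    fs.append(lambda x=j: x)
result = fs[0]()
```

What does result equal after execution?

Step 1: Default argument x=j captures j's value at each iteration.
Step 2: fs[0] captured x = 0 when j was 0.
Step 3: result = 0

The answer is 0.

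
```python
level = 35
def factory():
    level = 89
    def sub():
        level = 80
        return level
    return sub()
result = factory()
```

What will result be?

Step 1: Three scopes define level: global (35), factory (89), sub (80).
Step 2: sub() has its own local level = 80, which shadows both enclosing and global.
Step 3: result = 80 (local wins in LEGB)

The answer is 80.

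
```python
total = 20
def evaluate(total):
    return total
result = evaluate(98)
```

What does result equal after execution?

Step 1: Global total = 20.
Step 2: evaluate(98) takes parameter total = 98, which shadows the global.
Step 3: result = 98

The answer is 98.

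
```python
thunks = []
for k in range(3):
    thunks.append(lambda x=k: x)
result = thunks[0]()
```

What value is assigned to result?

Step 1: Default argument x=k captures k's value at each iteration.
Step 2: thunks[0] captured x = 0 when k was 0.
Step 3: result = 0

The answer is 0.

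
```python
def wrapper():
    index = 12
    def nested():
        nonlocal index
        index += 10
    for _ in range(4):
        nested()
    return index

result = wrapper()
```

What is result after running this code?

Step 1: index = 12.
Step 2: nested() is called 4 times in a loop, each adding 10 via nonlocal.
Step 3: index = 12 + 10 * 4 = 52

The answer is 52.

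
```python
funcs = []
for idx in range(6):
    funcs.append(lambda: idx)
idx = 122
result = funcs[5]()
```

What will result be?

Step 1: Lambdas capture the variable idx by reference, not by value.
Step 2: After the loop, idx is reassigned to 122.
Step 3: funcs[5]() looks up the current idx = 122. result = 122

The answer is 122.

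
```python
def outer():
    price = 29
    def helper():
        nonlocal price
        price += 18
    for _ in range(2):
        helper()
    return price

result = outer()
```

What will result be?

Step 1: price = 29.
Step 2: helper() is called 2 times in a loop, each adding 18 via nonlocal.
Step 3: price = 29 + 18 * 2 = 65

The answer is 65.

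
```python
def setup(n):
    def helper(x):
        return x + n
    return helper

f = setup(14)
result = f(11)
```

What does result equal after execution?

Step 1: setup(14) creates a closure that captures n = 14.
Step 2: f(11) calls the closure with x = 11, returning 11 + 14 = 25.
Step 3: result = 25

The answer is 25.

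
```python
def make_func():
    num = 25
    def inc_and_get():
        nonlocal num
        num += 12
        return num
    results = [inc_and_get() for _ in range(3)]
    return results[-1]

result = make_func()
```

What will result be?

Step 1: num = 25.
Step 2: Three calls to inc_and_get(), each adding 12.
Step 3: Last value = 25 + 12 * 3 = 61

The answer is 61.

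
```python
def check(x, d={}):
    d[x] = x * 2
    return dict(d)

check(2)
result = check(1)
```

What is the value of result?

Step 1: Mutable default dict is shared across calls.
Step 2: First call adds 2: 4. Second call adds 1: 2.
Step 3: result = {2: 4, 1: 2}

The answer is {2: 4, 1: 2}.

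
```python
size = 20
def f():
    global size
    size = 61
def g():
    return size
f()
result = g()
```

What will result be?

Step 1: size = 20.
Step 2: f() sets global size = 61.
Step 3: g() reads global size = 61. result = 61

The answer is 61.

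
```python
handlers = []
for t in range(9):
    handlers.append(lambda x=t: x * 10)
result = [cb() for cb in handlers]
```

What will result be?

Step 1: Default arg x=t captures t at each iteration.
Step 2: handlers[k] has x defaulting to k, returns k * 10.
Step 3: result = [0, 10, 20, 30, 40, 50, 60, 70, 80]

The answer is [0, 10, 20, 30, 40, 50, 60, 70, 80].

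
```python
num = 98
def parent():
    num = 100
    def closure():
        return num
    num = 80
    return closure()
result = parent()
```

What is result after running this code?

Step 1: parent() sets num = 100, then later num = 80.
Step 2: closure() is called after num is reassigned to 80. Closures capture variables by reference, not by value.
Step 3: result = 80

The answer is 80.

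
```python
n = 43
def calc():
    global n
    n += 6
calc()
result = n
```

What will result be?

Step 1: n = 43 globally.
Step 2: calc() modifies global n: n += 6 = 49.
Step 3: result = 49

The answer is 49.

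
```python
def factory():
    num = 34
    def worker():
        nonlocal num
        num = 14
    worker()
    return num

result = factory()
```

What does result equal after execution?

Step 1: factory() sets num = 34.
Step 2: worker() uses nonlocal to reassign num = 14.
Step 3: result = 14

The answer is 14.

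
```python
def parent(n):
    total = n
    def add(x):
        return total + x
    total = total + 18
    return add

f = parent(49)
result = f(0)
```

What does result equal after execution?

Step 1: parent(49) sets total = 49, then total = 49 + 18 = 67.
Step 2: Closures capture by reference, so add sees total = 67.
Step 3: f(0) returns 67 + 0 = 67

The answer is 67.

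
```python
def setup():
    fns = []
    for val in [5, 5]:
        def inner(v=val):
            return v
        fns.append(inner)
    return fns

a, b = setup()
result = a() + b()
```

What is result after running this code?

Step 1: Default argument v=val captures val at each iteration.
Step 2: a() returns 5 (captured at first iteration), b() returns 5 (captured at second).
Step 3: result = 5 + 5 = 10

The answer is 10.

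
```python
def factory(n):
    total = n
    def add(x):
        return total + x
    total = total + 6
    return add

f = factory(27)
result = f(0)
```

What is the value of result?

Step 1: factory(27) sets total = 27, then total = 27 + 6 = 33.
Step 2: Closures capture by reference, so add sees total = 33.
Step 3: f(0) returns 33 + 0 = 33

The answer is 33.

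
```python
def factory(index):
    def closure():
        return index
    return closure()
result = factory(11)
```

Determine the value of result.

Step 1: factory(11) binds parameter index = 11.
Step 2: closure() looks up index in enclosing scope and finds the parameter index = 11.
Step 3: result = 11

The answer is 11.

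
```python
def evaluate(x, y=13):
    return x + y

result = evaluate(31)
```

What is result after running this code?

Step 1: evaluate(31) uses default y = 13.
Step 2: Returns 31 + 13 = 44.
Step 3: result = 44

The answer is 44.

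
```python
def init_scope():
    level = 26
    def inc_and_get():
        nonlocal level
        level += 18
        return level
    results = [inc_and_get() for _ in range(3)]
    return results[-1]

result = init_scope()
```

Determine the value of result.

Step 1: level = 26.
Step 2: Three calls to inc_and_get(), each adding 18.
Step 3: Last value = 26 + 18 * 3 = 80

The answer is 80.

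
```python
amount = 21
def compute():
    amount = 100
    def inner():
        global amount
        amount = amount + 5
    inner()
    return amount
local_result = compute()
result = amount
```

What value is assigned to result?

Step 1: Global amount = 21. compute() creates local amount = 100.
Step 2: inner() declares global amount and adds 5: global amount = 21 + 5 = 26.
Step 3: compute() returns its local amount = 100 (unaffected by inner).
Step 4: result = global amount = 26

The answer is 26.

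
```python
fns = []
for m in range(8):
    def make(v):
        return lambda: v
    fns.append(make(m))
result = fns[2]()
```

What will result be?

Step 1: make(m) creates a new scope capturing v = m at call time.
Step 2: fns[2] = make(2), so its lambda captures v = 2.
Step 3: result = 2 (closure factory fixes late binding)

The answer is 2.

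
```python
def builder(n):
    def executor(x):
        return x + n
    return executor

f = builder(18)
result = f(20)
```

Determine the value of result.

Step 1: builder(18) creates a closure that captures n = 18.
Step 2: f(20) calls the closure with x = 20, returning 20 + 18 = 38.
Step 3: result = 38

The answer is 38.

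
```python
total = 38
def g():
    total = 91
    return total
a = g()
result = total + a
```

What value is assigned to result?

Step 1: Global total = 38. g() returns local total = 91.
Step 2: a = 91. Global total still = 38.
Step 3: result = 38 + 91 = 129

The answer is 129.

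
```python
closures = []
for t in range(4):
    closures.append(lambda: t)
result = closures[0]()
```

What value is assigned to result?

Step 1: The loop creates 4 lambdas, all referencing the same variable t.
Step 2: After the loop, t = 3 (final value).
Step 3: closures[0]() looks up t at call time and finds 3. This is the late binding gotcha. result = 3

The answer is 3.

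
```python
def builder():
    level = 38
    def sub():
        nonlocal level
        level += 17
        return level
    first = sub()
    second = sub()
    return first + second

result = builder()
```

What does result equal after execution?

Step 1: level starts at 38.
Step 2: First call: level = 38 + 17 = 55, returns 55.
Step 3: Second call: level = 55 + 17 = 72, returns 72.
Step 4: result = 55 + 72 = 127

The answer is 127.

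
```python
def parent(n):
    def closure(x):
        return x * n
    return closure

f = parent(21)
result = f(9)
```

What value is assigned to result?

Step 1: parent(21) creates a closure capturing n = 21.
Step 2: f(9) computes 9 * 21 = 189.
Step 3: result = 189

The answer is 189.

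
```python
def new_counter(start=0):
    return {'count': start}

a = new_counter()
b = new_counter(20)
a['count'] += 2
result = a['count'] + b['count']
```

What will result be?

Step 1: new_counter() returns a new dict each call (immutable default 0).
Step 2: a = {'count': 0}, b = {'count': 20}.
Step 3: a['count'] += 2 = 2. result = 2 + 20 = 22

The answer is 22.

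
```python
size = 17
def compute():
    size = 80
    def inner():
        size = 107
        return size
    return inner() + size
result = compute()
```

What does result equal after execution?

Step 1: compute() has local size = 80. inner() has local size = 107.
Step 2: inner() returns its local size = 107.
Step 3: compute() returns 107 + its own size (80) = 187

The answer is 187.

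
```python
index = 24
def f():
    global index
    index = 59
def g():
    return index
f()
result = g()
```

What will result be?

Step 1: index = 24.
Step 2: f() sets global index = 59.
Step 3: g() reads global index = 59. result = 59

The answer is 59.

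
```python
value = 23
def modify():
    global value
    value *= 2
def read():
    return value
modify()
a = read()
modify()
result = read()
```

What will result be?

Step 1: value = 23.
Step 2: First modify(): value = 23 * 2 = 46.
Step 3: Second modify(): value = 46 * 2 = 92.
Step 4: read() returns 92

The answer is 92.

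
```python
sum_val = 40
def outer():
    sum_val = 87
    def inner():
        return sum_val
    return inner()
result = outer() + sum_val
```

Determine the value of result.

Step 1: Global sum_val = 40. outer() shadows with sum_val = 87.
Step 2: inner() returns enclosing sum_val = 87. outer() = 87.
Step 3: result = 87 + global sum_val (40) = 127

The answer is 127.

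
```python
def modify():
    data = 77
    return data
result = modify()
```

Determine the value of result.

Step 1: modify() defines data = 77 in its local scope.
Step 2: return data finds the local variable data = 77.
Step 3: result = 77

The answer is 77.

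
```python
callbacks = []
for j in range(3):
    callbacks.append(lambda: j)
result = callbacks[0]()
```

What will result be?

Step 1: The loop creates 3 lambdas, all referencing the same variable j.
Step 2: After the loop, j = 2 (final value).
Step 3: callbacks[0]() looks up j at call time and finds 2. This is the late binding gotcha. result = 2

The answer is 2.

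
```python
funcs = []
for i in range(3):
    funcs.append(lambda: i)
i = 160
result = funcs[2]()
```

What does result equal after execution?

Step 1: Lambdas capture the variable i by reference, not by value.
Step 2: After the loop, i is reassigned to 160.
Step 3: funcs[2]() looks up the current i = 160. result = 160

The answer is 160.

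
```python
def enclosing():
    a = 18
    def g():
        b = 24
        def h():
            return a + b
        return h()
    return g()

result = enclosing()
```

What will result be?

Step 1: enclosing() defines a = 18. g() defines b = 24.
Step 2: h() accesses both from enclosing scopes: a = 18, b = 24.
Step 3: result = 18 + 24 = 42

The answer is 42.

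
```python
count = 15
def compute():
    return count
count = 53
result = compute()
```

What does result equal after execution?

Step 1: count is first set to 15, then reassigned to 53.
Step 2: compute() is called after the reassignment, so it looks up the current global count = 53.
Step 3: result = 53

The answer is 53.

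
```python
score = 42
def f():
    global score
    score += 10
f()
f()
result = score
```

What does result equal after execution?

Step 1: score = 42.
Step 2: First f(): score = 42 + 10 = 52.
Step 3: Second f(): score = 52 + 10 = 62. result = 62

The answer is 62.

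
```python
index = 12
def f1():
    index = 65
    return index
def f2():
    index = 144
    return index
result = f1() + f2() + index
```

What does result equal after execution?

Step 1: Each function shadows global index with its own local.
Step 2: f1() returns 65, f2() returns 144.
Step 3: Global index = 12 is unchanged. result = 65 + 144 + 12 = 221

The answer is 221.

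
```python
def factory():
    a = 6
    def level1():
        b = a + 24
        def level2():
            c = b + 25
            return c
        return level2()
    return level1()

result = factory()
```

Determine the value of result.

Step 1: a = 6. b = a + 24 = 30.
Step 2: c = b + 25 = 30 + 25 = 55.
Step 3: result = 55

The answer is 55.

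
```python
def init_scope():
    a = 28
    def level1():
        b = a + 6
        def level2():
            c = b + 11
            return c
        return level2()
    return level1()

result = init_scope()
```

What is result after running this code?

Step 1: a = 28. b = a + 6 = 34.
Step 2: c = b + 11 = 34 + 11 = 45.
Step 3: result = 45

The answer is 45.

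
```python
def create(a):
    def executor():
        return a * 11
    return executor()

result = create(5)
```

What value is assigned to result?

Step 1: create(5) binds parameter a = 5.
Step 2: executor() accesses a = 5 from enclosing scope.
Step 3: result = 5 * 11 = 55

The answer is 55.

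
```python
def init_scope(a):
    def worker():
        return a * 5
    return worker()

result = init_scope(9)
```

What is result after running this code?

Step 1: init_scope(9) binds parameter a = 9.
Step 2: worker() accesses a = 9 from enclosing scope.
Step 3: result = 9 * 5 = 45

The answer is 45.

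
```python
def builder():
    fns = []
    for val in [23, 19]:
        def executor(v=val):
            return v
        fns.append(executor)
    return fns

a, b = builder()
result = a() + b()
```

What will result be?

Step 1: Default argument v=val captures val at each iteration.
Step 2: a() returns 23 (captured at first iteration), b() returns 19 (captured at second).
Step 3: result = 23 + 19 = 42

The answer is 42.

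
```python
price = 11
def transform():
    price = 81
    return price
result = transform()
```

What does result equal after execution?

Step 1: Global price = 11.
Step 2: transform() creates local price = 81, shadowing the global.
Step 3: Returns local price = 81. result = 81

The answer is 81.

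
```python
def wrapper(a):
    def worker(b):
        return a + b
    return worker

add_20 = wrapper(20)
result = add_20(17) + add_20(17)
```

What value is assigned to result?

Step 1: add_20 captures a = 20.
Step 2: add_20(17) = 20 + 17 = 37, called twice.
Step 3: result = 37 + 37 = 74

The answer is 74.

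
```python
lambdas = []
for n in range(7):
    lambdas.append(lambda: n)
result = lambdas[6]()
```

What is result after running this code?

Step 1: The loop creates 7 lambdas, all referencing the same variable n.
Step 2: After the loop, n = 6 (final value).
Step 3: lambdas[6]() looks up n at call time and finds 6. This is the late binding gotcha. result = 6

The answer is 6.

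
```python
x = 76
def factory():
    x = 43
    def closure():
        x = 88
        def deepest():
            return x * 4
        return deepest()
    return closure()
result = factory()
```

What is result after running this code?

Step 1: deepest() looks up x through LEGB: not local, finds x = 88 in enclosing closure().
Step 2: Returns 88 * 4 = 352.
Step 3: result = 352

The answer is 352.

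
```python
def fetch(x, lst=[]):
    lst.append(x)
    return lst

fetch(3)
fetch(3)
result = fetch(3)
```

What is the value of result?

Step 1: Mutable default argument gotcha! The list [] is created once.
Step 2: Each call appends to the SAME list: [3], [3, 3], [3, 3, 3].
Step 3: result = [3, 3, 3]

The answer is [3, 3, 3].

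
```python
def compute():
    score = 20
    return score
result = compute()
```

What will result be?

Step 1: compute() defines score = 20 in its local scope.
Step 2: return score finds the local variable score = 20.
Step 3: result = 20

The answer is 20.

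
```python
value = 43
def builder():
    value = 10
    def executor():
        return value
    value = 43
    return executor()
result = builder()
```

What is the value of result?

Step 1: builder() sets value = 10, then later value = 43.
Step 2: executor() is called after value is reassigned to 43. Closures capture variables by reference, not by value.
Step 3: result = 43

The answer is 43.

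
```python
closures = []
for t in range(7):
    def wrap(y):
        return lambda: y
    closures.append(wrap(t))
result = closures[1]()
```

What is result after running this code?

Step 1: wrap(t) creates a new scope capturing y = t at call time.
Step 2: closures[1] = wrap(1), so its lambda captures y = 1.
Step 3: result = 1 (closure factory fixes late binding)

The answer is 1.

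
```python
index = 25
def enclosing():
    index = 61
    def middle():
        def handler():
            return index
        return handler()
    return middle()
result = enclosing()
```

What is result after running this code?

Step 1: enclosing() defines index = 61. middle() and handler() have no local index.
Step 2: handler() checks local (none), enclosing middle() (none), enclosing enclosing() and finds index = 61.
Step 3: result = 61

The answer is 61.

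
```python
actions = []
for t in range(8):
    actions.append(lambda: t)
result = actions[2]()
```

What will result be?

Step 1: The loop creates 8 lambdas, all referencing the same variable t.
Step 2: After the loop, t = 7 (final value).
Step 3: actions[2]() looks up t at call time and finds 7. This is the late binding gotcha. result = 7

The answer is 7.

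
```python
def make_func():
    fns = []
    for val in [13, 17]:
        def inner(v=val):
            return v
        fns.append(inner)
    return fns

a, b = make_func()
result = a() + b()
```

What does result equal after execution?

Step 1: Default argument v=val captures val at each iteration.
Step 2: a() returns 13 (captured at first iteration), b() returns 17 (captured at second).
Step 3: result = 13 + 17 = 30

The answer is 30.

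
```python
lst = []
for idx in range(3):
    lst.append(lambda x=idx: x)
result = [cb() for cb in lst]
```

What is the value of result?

Step 1: Default arg x=idx captures idx at each iteration.
Step 2: Each lambda has its own default: 0, 1, ..., 2.
Step 3: result = [0, 1, 2]

The answer is [0, 1, 2].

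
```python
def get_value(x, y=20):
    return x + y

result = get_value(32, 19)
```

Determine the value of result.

Step 1: get_value(32, 19) overrides default y with 19.
Step 2: Returns 32 + 19 = 51.
Step 3: result = 51

The answer is 51.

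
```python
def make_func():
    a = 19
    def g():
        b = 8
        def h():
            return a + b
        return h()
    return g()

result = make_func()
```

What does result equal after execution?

Step 1: make_func() defines a = 19. g() defines b = 8.
Step 2: h() accesses both from enclosing scopes: a = 19, b = 8.
Step 3: result = 19 + 8 = 27

The answer is 27.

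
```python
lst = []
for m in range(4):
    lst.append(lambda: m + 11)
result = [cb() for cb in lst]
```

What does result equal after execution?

Step 1: All lambdas capture m by reference. After the loop, m = 3.
Step 2: Each call returns 3 + 11 = 14.
Step 3: result = [14, 14, 14, 14]

The answer is [14, 14, 14, 14].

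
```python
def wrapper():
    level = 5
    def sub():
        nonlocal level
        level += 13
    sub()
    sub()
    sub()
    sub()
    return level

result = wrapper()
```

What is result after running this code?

Step 1: level starts at 5.
Step 2: sub() is called 4 times, each adding 13.
Step 3: level = 5 + 13 * 4 = 57

The answer is 57.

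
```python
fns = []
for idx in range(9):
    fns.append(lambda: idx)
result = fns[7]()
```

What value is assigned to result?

Step 1: The loop creates 9 lambdas, all referencing the same variable idx.
Step 2: After the loop, idx = 8 (final value).
Step 3: fns[7]() looks up idx at call time and finds 8. This is the late binding gotcha. result = 8

The answer is 8.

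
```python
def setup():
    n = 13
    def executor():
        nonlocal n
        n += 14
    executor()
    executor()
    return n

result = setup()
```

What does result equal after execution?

Step 1: n starts at 13.
Step 2: executor() is called 2 times, each adding 14.
Step 3: n = 13 + 14 * 2 = 41

The answer is 41.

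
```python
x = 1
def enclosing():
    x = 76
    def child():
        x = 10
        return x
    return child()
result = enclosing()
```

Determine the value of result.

Step 1: Three scopes define x: global (1), enclosing (76), child (10).
Step 2: child() has its own local x = 10, which shadows both enclosing and global.
Step 3: result = 10 (local wins in LEGB)

The answer is 10.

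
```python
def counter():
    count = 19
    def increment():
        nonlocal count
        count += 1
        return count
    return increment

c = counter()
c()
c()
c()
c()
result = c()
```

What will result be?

Step 1: counter() creates closure with count = 19.
Step 2: Each c() call increments count via nonlocal. After 5 calls: 19 + 5 = 24.
Step 3: result = 24

The answer is 24.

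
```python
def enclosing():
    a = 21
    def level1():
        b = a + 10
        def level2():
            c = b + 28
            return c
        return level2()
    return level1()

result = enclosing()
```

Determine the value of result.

Step 1: a = 21. b = a + 10 = 31.
Step 2: c = b + 28 = 31 + 28 = 59.
Step 3: result = 59

The answer is 59.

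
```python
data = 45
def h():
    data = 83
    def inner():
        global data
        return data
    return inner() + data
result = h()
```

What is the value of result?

Step 1: Global data = 45. h() shadows with local data = 83.
Step 2: inner() uses global keyword, so inner() returns global data = 45.
Step 3: h() returns 45 + 83 = 128

The answer is 128.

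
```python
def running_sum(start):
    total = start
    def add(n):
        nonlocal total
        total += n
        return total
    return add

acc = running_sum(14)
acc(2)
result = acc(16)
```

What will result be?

Step 1: running_sum(14) creates closure with total = 14.
Step 2: First acc(2): total = 14 + 2 = 16.
Step 3: Second acc(16): total = 16 + 16 = 32. result = 32

The answer is 32.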